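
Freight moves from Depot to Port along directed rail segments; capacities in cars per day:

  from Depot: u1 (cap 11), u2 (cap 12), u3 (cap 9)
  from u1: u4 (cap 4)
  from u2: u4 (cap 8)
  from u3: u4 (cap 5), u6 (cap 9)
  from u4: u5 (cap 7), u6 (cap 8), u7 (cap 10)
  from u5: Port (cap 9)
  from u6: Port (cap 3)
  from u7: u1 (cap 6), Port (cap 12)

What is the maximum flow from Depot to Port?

Augment Depot→u3→u6→Port: bottleneck 3, flow now 3.
Augment Depot→u1→u4→u5→Port: bottleneck 4, flow now 7.
Augment Depot→u2→u4→u5→Port: bottleneck 3, flow now 10.
Augment Depot→u2→u4→u7→Port: bottleneck 5, flow now 15.
Augment Depot→u3→u4→u7→Port: bottleneck 5, flow now 20.
No augmenting path remains; maximum flow = 20.
In the residual graph, reachable from Depot: {Depot, u1, u2, u3, u6}.
Min-cut edges: u1→u4 (4), u2→u4 (8), u3→u4 (5), u6→Port (3); capacity 4 + 8 + 5 + 3 = 20.
This cut is saturated, so no flow can exceed 20.

20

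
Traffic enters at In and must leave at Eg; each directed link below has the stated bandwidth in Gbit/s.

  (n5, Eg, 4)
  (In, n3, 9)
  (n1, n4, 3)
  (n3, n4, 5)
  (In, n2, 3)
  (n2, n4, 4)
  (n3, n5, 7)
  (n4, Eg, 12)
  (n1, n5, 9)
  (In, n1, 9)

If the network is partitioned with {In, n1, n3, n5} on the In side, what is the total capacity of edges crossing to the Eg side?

15

Edges leaving {In, n1, n3, n5}: In→n2 (3), n1→n4 (3), n3→n4 (5), n5→Eg (4).
Cut capacity = 3 + 3 + 5 + 4 = 15.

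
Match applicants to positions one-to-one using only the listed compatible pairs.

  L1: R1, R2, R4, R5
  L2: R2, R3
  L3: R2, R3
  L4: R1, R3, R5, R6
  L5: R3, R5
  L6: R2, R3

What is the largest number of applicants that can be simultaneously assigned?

5

Unit-capacity flow: source→left, listed edges, right→sink; max matching = max flow.
Augmenting path L1→R1 (+1); matched 1.
Augmenting path L2→R2 (+1); matched 2.
Augmenting path L3→R3 (+1); matched 3.
Augmenting path L4→R5 (+1); matched 4.
Augmenting path L5→R5→L4→R6 (+1); matched 5.
No augmenting path remains; maximum matching = 5.
König certificate: {L1, L4, L5, R2, R3} is a vertex cover of size 5 (every listed pair touches it), so no matching can be larger.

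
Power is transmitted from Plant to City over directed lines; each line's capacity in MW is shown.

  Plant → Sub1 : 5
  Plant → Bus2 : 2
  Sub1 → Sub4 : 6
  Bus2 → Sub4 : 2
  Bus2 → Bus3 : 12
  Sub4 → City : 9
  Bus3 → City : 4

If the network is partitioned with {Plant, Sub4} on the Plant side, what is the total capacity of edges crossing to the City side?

Edges leaving {Plant, Sub4}: Plant→Sub1 (5), Plant→Bus2 (2), Sub4→City (9).
Cut capacity = 5 + 2 + 9 = 16.

16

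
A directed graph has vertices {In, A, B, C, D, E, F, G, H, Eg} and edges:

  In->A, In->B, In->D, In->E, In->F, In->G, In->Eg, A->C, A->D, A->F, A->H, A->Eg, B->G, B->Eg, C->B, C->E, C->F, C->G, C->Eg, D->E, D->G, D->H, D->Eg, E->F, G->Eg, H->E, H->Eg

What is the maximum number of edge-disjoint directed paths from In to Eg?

5

Assign every edge capacity 1; by Menger, the answer equals the max flow.
Path In→Eg (+1); total 1.
Path In→A→Eg (+1); total 2.
Path In→B→Eg (+1); total 3.
Path In→D→Eg (+1); total 4.
Path In→G→Eg (+1); total 5.
No residual In→Eg path; max flow = 5.
Certifying cut of size 5: {In→A, In→B, In→D, In→Eg, In→G}.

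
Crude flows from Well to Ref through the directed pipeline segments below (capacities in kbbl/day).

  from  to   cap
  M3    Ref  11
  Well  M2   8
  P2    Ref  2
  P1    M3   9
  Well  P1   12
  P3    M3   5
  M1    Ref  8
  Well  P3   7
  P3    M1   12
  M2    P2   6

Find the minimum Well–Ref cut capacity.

Augment Well→M2→P2→Ref: bottleneck 2, flow now 2.
Augment Well→P1→M3→Ref: bottleneck 9, flow now 11.
Augment Well→P3→M3→Ref: bottleneck 2, flow now 13.
Augment Well→P3→M1→Ref: bottleneck 5, flow now 18.
No augmenting path remains; maximum flow = 18.
By max-flow min-cut, the minimum cut capacity equals the max flow.
In the residual graph, reachable from Well: {Well, M2, P1, P2}.
Min-cut edges: Well→P3 (7), P1→M3 (9), P2→Ref (2); capacity 7 + 9 + 2 = 18.

18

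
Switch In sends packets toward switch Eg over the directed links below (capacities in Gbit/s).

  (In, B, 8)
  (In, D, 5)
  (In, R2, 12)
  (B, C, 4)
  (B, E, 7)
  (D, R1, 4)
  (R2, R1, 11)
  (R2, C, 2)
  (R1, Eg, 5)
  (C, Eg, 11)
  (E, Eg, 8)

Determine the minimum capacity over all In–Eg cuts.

15

Augment In→B→C→Eg: bottleneck 4, flow now 4.
Augment In→B→E→Eg: bottleneck 4, flow now 8.
Augment In→D→R1→Eg: bottleneck 4, flow now 12.
Augment In→R2→R1→Eg: bottleneck 1, flow now 13.
Augment In→R2→C→Eg: bottleneck 2, flow now 15.
No augmenting path remains; maximum flow = 15.
By max-flow min-cut, the minimum cut capacity equals the max flow.
In the residual graph, reachable from In: {In, D, R2, R1}.
Min-cut edges: In→B (8), R2→C (2), R1→Eg (5); capacity 8 + 2 + 5 = 15.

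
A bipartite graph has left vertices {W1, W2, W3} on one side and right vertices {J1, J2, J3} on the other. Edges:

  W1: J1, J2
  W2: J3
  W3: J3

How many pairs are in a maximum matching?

Unit-capacity flow: source→left, listed edges, right→sink; max matching = max flow.
Augmenting path W1→J1 (+1); matched 1.
Augmenting path W2→J3 (+1); matched 2.
No augmenting path remains; maximum matching = 2.
König certificate: {W1, J3} is a vertex cover of size 2 (every listed pair touches it), so no matching can be larger.

2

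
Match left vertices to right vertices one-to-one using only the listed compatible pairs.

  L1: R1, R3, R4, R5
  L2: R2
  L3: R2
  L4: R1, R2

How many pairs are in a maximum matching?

Unit-capacity flow: source→left, listed edges, right→sink; max matching = max flow.
Augmenting path L1→R1 (+1); matched 1.
Augmenting path L2→R2 (+1); matched 2.
Augmenting path L4→R1→L1→R3 (+1); matched 3.
No augmenting path remains; maximum matching = 3.
König certificate: {L1, L4, R2} is a vertex cover of size 3 (every listed pair touches it), so no matching can be larger.

3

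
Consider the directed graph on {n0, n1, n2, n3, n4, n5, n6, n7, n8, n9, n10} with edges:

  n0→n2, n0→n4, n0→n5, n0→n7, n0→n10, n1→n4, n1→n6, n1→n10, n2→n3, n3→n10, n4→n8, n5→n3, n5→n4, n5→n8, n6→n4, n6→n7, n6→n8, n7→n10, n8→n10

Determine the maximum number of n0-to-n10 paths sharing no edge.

Assign every edge capacity 1; by Menger, the answer equals the max flow.
Path n0→n10 (+1); total 1.
Path n0→n7→n10 (+1); total 2.
Path n0→n2→n3→n10 (+1); total 3.
Path n0→n4→n8→n10 (+1); total 4.
No residual n0→n10 path; max flow = 4.
Certifying cut of size 4: {n0→n10, n0→n7, n3→n10, n8→n10}.

4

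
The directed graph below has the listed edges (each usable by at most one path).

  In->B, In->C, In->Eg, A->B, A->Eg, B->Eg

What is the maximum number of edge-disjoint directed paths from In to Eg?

Assign every edge capacity 1; by Menger, the answer equals the max flow.
Path In→Eg (+1); total 1.
Path In→B→Eg (+1); total 2.
No residual In→Eg path; max flow = 2.
Certifying cut of size 2: {In→B, In→Eg}.

2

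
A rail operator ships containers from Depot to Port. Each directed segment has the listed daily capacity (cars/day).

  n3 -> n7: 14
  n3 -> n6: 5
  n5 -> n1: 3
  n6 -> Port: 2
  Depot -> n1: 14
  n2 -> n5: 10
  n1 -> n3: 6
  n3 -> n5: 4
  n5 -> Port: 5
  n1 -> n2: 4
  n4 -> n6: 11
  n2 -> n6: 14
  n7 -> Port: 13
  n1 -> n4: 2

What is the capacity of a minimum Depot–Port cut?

12

Augment Depot→n1→n2→n5→Port: bottleneck 4, flow now 4.
Augment Depot→n1→n3→n5→Port: bottleneck 1, flow now 5.
Augment Depot→n1→n3→n6→Port: bottleneck 2, flow now 7.
Augment Depot→n1→n3→n7→Port: bottleneck 3, flow now 10.
Augment Depot→n1→n4→n6→n3→n7→Port: bottleneck 2, flow now 12. (uses reverse residual edge)
No augmenting path remains; maximum flow = 12.
By max-flow min-cut, the minimum cut capacity equals the max flow.
In the residual graph, reachable from Depot: {Depot, n1}.
Min-cut edges: n1→n2 (4), n1→n3 (6), n1→n4 (2); capacity 4 + 6 + 2 = 12.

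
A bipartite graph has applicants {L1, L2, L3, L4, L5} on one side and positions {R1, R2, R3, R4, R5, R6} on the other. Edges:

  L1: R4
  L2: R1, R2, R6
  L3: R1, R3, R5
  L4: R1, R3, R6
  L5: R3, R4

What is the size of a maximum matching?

5

Unit-capacity flow: source→left, listed edges, right→sink; max matching = max flow.
Augmenting path L1→R4 (+1); matched 1.
Augmenting path L2→R1 (+1); matched 2.
Augmenting path L3→R3 (+1); matched 3.
Augmenting path L4→R6 (+1); matched 4.
Augmenting path L5→R3→L3→R5 (+1); matched 5.
No augmenting path remains; maximum matching = 5.
König certificate: {L1, L2, L3, L4, L5} is a vertex cover of size 5 (every listed pair touches it), so no matching can be larger.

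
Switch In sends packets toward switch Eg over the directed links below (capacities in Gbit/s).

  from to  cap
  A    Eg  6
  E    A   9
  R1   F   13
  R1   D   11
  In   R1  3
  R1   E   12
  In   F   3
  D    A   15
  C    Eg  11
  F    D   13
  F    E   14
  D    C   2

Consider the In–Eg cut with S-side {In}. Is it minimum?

Given cut capacity: 3 + 3 = 6.
Augment In→R1→E→A→Eg: bottleneck 3, flow now 3.
Augment In→F→E→A→Eg: bottleneck 3, flow now 6.
No augmenting path remains; maximum flow = 6.
Cut capacity 6 equals the max flow, so it is a minimum cut.

Yes — it is a minimum cut (capacity 6).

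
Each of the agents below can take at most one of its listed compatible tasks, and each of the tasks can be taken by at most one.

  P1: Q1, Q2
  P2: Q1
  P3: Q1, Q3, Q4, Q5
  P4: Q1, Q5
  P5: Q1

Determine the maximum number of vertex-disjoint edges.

Unit-capacity flow: source→left, listed edges, right→sink; max matching = max flow.
Augmenting path P1→Q1 (+1); matched 1.
Augmenting path P3→Q3 (+1); matched 2.
Augmenting path P4→Q5 (+1); matched 3.
Augmenting path P2→Q1→P1→Q2 (+1); matched 4.
No augmenting path remains; maximum matching = 4.
König certificate: {P1, P3, P4, Q1} is a vertex cover of size 4 (every listed pair touches it), so no matching can be larger.

4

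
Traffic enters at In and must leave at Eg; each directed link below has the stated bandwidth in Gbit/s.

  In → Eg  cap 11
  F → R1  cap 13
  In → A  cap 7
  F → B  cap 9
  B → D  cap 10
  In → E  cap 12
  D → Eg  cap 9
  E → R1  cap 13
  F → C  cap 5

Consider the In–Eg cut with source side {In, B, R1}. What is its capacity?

Edges leaving {In, B, R1}: In→A (7), In→E (12), In→Eg (11), B→D (10).
Cut capacity = 7 + 12 + 11 + 10 = 40.

40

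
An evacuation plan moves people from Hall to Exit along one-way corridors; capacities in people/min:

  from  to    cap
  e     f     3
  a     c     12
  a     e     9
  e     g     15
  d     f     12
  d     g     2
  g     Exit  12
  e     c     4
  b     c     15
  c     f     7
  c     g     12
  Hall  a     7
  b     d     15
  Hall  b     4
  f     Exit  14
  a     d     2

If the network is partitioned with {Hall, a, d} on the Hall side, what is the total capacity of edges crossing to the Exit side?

39

Edges leaving {Hall, a, d}: Hall→b (4), a→c (12), a→e (9), d→f (12), d→g (2).
Cut capacity = 4 + 12 + 9 + 12 + 2 = 39.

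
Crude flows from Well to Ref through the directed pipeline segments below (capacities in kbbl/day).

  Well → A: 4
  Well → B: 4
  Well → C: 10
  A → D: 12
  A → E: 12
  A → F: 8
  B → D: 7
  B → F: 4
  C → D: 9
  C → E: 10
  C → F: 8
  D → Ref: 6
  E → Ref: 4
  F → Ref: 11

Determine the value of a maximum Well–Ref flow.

18

Augment Well→A→D→Ref: bottleneck 4, flow now 4.
Augment Well→B→D→Ref: bottleneck 2, flow now 6.
Augment Well→B→F→Ref: bottleneck 2, flow now 8.
Augment Well→C→E→Ref: bottleneck 4, flow now 12.
Augment Well→C→F→Ref: bottleneck 6, flow now 18.
No augmenting path remains; maximum flow = 18.
In the residual graph, reachable from Well: {Well}.
Min-cut edges: Well→A (4), Well→B (4), Well→C (10); capacity 4 + 4 + 10 = 18.
This cut is saturated, so no flow can exceed 18.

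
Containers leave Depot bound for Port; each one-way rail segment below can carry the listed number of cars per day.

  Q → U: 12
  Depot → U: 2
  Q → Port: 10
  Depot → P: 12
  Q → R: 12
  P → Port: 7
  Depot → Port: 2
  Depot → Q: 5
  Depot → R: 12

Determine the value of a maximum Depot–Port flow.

Augment Depot→Port: bottleneck 2, flow now 2.
Augment Depot→P→Port: bottleneck 7, flow now 9.
Augment Depot→Q→Port: bottleneck 5, flow now 14.
No augmenting path remains; maximum flow = 14.
In the residual graph, reachable from Depot: {Depot, P, R, U}.
Min-cut edges: Depot→Q (5), Depot→Port (2), P→Port (7); capacity 5 + 2 + 7 = 14.
This cut is saturated, so no flow can exceed 14.

14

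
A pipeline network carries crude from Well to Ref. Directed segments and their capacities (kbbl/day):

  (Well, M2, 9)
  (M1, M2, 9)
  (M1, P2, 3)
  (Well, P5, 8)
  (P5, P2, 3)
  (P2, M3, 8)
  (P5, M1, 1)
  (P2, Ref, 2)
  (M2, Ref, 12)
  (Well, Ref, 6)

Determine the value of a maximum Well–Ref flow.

Augment Well→Ref: bottleneck 6, flow now 6.
Augment Well→M2→Ref: bottleneck 9, flow now 15.
Augment Well→P5→P2→Ref: bottleneck 2, flow now 17.
Augment Well→P5→M1→M2→Ref: bottleneck 1, flow now 18.
No augmenting path remains; maximum flow = 18.
In the residual graph, reachable from Well: {Well, P5, P2, M3}.
Min-cut edges: Well→M2 (9), Well→Ref (6), P5→M1 (1), P2→Ref (2); capacity 9 + 6 + 1 + 2 = 18.
This cut is saturated, so no flow can exceed 18.

18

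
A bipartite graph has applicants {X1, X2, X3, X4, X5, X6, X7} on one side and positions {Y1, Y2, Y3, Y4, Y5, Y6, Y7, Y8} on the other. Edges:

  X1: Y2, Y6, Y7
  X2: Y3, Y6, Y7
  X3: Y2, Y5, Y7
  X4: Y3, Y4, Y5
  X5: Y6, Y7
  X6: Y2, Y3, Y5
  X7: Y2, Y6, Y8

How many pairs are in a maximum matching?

Unit-capacity flow: source→left, listed edges, right→sink; max matching = max flow.
Augmenting path X1→Y2 (+1); matched 1.
Augmenting path X2→Y3 (+1); matched 2.
Augmenting path X3→Y5 (+1); matched 3.
Augmenting path X4→Y4 (+1); matched 4.
Augmenting path X5→Y6 (+1); matched 5.
Augmenting path X7→Y8 (+1); matched 6.
Augmenting path X6→Y2→X1→Y7 (+1); matched 7.
No augmenting path remains; maximum matching = 7.
König certificate: {X1, X2, X3, X4, X5, X6, X7} is a vertex cover of size 7 (every listed pair touches it), so no matching can be larger.

7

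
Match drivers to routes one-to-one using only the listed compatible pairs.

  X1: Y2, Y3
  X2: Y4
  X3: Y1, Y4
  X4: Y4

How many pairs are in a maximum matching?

Unit-capacity flow: source→left, listed edges, right→sink; max matching = max flow.
Augmenting path X1→Y2 (+1); matched 1.
Augmenting path X2→Y4 (+1); matched 2.
Augmenting path X3→Y1 (+1); matched 3.
No augmenting path remains; maximum matching = 3.
König certificate: {X1, X3, Y4} is a vertex cover of size 3 (every listed pair touches it), so no matching can be larger.

3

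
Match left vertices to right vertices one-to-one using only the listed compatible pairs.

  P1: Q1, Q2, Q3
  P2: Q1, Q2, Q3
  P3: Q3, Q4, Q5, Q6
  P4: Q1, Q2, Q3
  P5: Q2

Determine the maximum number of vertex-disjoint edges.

4

Unit-capacity flow: source→left, listed edges, right→sink; max matching = max flow.
Augmenting path P1→Q1 (+1); matched 1.
Augmenting path P2→Q2 (+1); matched 2.
Augmenting path P3→Q3 (+1); matched 3.
Augmenting path P4→Q3→P3→Q4 (+1); matched 4.
No augmenting path remains; maximum matching = 4.
König certificate: {P3, Q1, Q2, Q3} is a vertex cover of size 4 (every listed pair touches it), so no matching can be larger.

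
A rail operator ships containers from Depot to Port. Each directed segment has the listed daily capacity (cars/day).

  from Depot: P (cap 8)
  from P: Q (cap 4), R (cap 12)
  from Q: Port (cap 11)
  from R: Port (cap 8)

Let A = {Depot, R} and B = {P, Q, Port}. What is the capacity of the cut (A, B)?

Edges leaving {Depot, R}: Depot→P (8), R→Port (8).
Cut capacity = 8 + 8 = 16.

16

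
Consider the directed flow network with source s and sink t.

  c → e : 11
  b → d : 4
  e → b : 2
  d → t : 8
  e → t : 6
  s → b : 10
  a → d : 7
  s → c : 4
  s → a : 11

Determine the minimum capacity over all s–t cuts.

Augment s→a→d→t: bottleneck 7, flow now 7.
Augment s→b→d→t: bottleneck 1, flow now 8.
Augment s→c→e→t: bottleneck 4, flow now 12.
No augmenting path remains; maximum flow = 12.
By max-flow min-cut, the minimum cut capacity equals the max flow.
In the residual graph, reachable from s: {s, a, b, d}.
Min-cut edges: s→c (4), d→t (8); capacity 4 + 8 = 12.

12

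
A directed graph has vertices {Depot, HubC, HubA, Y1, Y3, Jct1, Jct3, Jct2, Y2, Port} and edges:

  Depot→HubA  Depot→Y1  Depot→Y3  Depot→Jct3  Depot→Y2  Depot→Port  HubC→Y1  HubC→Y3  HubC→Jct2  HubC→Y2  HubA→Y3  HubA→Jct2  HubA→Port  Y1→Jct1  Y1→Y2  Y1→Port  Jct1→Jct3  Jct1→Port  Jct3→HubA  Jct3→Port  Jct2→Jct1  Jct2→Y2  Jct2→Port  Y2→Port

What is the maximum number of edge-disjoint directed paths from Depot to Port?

Assign every edge capacity 1; by Menger, the answer equals the max flow.
Path Depot→Port (+1); total 1.
Path Depot→HubA→Port (+1); total 2.
Path Depot→Y1→Port (+1); total 3.
Path Depot→Jct3→Port (+1); total 4.
Path Depot→Y2→Port (+1); total 5.
No residual Depot→Port path; max flow = 5.
Certifying cut of size 5: {Depot→HubA, Depot→Jct3, Depot→Port, Depot→Y1, Depot→Y2}.

5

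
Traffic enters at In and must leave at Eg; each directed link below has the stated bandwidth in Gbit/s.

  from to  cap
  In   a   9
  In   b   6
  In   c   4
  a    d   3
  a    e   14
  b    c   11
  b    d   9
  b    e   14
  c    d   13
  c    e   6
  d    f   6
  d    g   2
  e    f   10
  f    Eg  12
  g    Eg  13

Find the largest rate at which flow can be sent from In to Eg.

Augment In→a→d→f→Eg: bottleneck 3, flow now 3.
Augment In→a→e→f→Eg: bottleneck 6, flow now 9.
Augment In→b→d→f→Eg: bottleneck 3, flow now 12.
Augment In→b→d→g→Eg: bottleneck 2, flow now 14.
No augmenting path remains; maximum flow = 14.
In the residual graph, reachable from In: {In, a, b, c, d, e, f}.
Min-cut edges: d→g (2), f→Eg (12); capacity 2 + 12 = 14.
This cut is saturated, so no flow can exceed 14.

14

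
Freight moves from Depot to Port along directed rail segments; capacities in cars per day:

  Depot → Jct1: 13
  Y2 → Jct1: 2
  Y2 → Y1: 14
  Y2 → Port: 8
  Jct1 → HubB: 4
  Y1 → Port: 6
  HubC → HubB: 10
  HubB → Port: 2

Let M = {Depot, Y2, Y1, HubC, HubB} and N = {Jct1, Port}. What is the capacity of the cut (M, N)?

31

Edges leaving {Depot, Y2, Y1, HubC, HubB}: Depot→Jct1 (13), Y2→Jct1 (2), Y2→Port (8), Y1→Port (6), HubB→Port (2).
Cut capacity = 13 + 2 + 8 + 6 + 2 = 31.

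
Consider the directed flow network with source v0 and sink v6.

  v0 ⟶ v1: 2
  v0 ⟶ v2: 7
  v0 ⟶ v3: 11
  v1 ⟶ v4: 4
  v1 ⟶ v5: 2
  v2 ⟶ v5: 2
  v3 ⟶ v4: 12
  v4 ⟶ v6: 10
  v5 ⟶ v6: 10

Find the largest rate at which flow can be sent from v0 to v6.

Augment v0→v1→v4→v6: bottleneck 2, flow now 2.
Augment v0→v2→v5→v6: bottleneck 2, flow now 4.
Augment v0→v3→v4→v6: bottleneck 8, flow now 12.
Augment v0→v3→v4→v1→v5→v6: bottleneck 2, flow now 14. (uses reverse residual edge)
No augmenting path remains; maximum flow = 14.
In the residual graph, reachable from v0: {v0, v2, v3, v4}.
Min-cut edges: v0→v1 (2), v2→v5 (2), v4→v6 (10); capacity 2 + 2 + 10 = 14.
This cut is saturated, so no flow can exceed 14.

14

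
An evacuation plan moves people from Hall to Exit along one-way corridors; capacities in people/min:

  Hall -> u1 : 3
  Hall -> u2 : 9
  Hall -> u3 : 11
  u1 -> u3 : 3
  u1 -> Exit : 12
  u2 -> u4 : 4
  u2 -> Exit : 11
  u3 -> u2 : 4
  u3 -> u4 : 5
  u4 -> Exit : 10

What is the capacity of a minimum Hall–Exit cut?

21

Augment Hall→u1→Exit: bottleneck 3, flow now 3.
Augment Hall→u2→Exit: bottleneck 9, flow now 12.
Augment Hall→u3→u2→Exit: bottleneck 2, flow now 14.
Augment Hall→u3→u4→Exit: bottleneck 5, flow now 19.
Augment Hall→u3→u2→u4→Exit: bottleneck 2, flow now 21.
No augmenting path remains; maximum flow = 21.
By max-flow min-cut, the minimum cut capacity equals the max flow.
In the residual graph, reachable from Hall: {Hall, u3}.
Min-cut edges: Hall→u1 (3), Hall→u2 (9), u3→u2 (4), u3→u4 (5); capacity 3 + 9 + 4 + 5 = 21.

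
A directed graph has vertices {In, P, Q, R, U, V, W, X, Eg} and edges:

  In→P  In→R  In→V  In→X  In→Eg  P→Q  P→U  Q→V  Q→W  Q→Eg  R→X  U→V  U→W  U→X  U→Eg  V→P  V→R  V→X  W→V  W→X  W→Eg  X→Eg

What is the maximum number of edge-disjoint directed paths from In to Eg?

Assign every edge capacity 1; by Menger, the answer equals the max flow.
Path In→Eg (+1); total 1.
Path In→X→Eg (+1); total 2.
Path In→P→Q→Eg (+1); total 3.
Path In→V→P→U→Eg (+1); total 4.
No residual In→Eg path; max flow = 4.
Certifying cut of size 4: {In→Eg, In→P, In→V, X→Eg}.

4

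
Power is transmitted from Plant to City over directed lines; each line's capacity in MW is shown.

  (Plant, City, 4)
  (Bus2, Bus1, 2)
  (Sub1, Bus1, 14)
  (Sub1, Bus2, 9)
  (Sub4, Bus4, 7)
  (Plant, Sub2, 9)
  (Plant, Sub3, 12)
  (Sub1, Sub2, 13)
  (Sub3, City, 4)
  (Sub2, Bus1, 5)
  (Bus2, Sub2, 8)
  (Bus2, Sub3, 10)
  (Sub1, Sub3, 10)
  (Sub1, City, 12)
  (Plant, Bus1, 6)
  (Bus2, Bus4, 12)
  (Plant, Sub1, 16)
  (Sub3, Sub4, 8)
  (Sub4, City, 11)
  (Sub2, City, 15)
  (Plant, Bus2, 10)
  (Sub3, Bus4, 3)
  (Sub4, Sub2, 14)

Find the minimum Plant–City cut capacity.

Augment Plant→City: bottleneck 4, flow now 4.
Augment Plant→Sub1→City: bottleneck 12, flow now 16.
Augment Plant→Sub3→City: bottleneck 4, flow now 20.
Augment Plant→Sub2→City: bottleneck 9, flow now 29.
Augment Plant→Sub1→Sub2→City: bottleneck 4, flow now 33.
Augment Plant→Bus2→Sub2→City: bottleneck 2, flow now 35.
Augment Plant→Sub3→Sub4→City: bottleneck 8, flow now 43.
No augmenting path remains; maximum flow = 43.
By max-flow min-cut, the minimum cut capacity equals the max flow.
In the residual graph, reachable from Plant: {Plant, Sub1, Bus2, Sub3, Sub2, Bus1, Bus4}.
Min-cut edges: Plant→City (4), Sub1→City (12), Sub3→Sub4 (8), Sub3→City (4), Sub2→City (15); capacity 4 + 12 + 8 + 4 + 15 = 43.

43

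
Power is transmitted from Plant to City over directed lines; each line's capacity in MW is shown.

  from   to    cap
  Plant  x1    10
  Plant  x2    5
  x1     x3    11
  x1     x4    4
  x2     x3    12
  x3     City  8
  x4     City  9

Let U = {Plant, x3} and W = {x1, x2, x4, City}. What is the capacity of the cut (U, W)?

23

Edges leaving {Plant, x3}: Plant→x1 (10), Plant→x2 (5), x3→City (8).
Cut capacity = 10 + 5 + 8 = 23.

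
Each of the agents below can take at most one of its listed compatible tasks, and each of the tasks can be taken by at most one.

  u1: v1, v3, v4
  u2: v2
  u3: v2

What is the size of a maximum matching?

2

Unit-capacity flow: source→left, listed edges, right→sink; max matching = max flow.
Augmenting path u1→v1 (+1); matched 1.
Augmenting path u2→v2 (+1); matched 2.
No augmenting path remains; maximum matching = 2.
König certificate: {u1, v2} is a vertex cover of size 2 (every listed pair touches it), so no matching can be larger.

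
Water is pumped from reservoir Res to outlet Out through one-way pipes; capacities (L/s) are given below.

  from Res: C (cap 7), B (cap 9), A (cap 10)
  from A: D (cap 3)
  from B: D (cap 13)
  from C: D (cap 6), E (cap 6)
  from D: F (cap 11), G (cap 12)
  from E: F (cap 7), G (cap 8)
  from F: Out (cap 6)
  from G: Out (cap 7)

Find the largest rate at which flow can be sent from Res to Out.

13

Augment Res→A→D→F→Out: bottleneck 3, flow now 3.
Augment Res→B→D→F→Out: bottleneck 3, flow now 6.
Augment Res→B→D→G→Out: bottleneck 6, flow now 12.
Augment Res→C→D→G→Out: bottleneck 1, flow now 13.
No augmenting path remains; maximum flow = 13.
In the residual graph, reachable from Res: {Res, A, B, C, D, E, F, G}.
Min-cut edges: F→Out (6), G→Out (7); capacity 6 + 7 = 13.
This cut is saturated, so no flow can exceed 13.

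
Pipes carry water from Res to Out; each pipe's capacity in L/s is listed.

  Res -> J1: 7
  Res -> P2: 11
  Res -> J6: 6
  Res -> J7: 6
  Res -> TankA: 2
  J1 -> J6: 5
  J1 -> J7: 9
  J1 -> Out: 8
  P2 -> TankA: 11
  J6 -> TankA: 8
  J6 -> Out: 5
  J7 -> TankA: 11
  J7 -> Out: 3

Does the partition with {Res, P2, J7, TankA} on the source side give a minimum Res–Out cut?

No — its capacity is 16, but the minimum cut has capacity 15.

Given cut capacity: 7 + 6 + 3 = 16.
Augment Res→J1→Out: bottleneck 7, flow now 7.
Augment Res→J6→Out: bottleneck 5, flow now 12.
Augment Res→J7→Out: bottleneck 3, flow now 15.
No augmenting path remains; maximum flow = 15.
In the residual graph, reachable from Res: {Res, P2, J6, J7, TankA}.
Min-cut edges: Res→J1 (7), J6→Out (5), J7→Out (3); capacity 7 + 5 + 3 = 15.
Cut capacity 16 exceeds the max flow 15, so it is not minimum.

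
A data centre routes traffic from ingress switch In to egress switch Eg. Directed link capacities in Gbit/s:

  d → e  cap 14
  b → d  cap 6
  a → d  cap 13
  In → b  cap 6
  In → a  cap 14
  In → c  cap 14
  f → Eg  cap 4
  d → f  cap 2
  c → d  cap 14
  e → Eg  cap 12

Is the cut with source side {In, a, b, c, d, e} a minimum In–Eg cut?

Given cut capacity: 2 + 12 = 14.
Augment In→a→d→e→Eg: bottleneck 12, flow now 12.
Augment In→a→d→f→Eg: bottleneck 1, flow now 13.
Augment In→b→d→f→Eg: bottleneck 1, flow now 14.
No augmenting path remains; maximum flow = 14.
Cut capacity 14 equals the max flow, so it is a minimum cut.

Yes — it is a minimum cut (capacity 14).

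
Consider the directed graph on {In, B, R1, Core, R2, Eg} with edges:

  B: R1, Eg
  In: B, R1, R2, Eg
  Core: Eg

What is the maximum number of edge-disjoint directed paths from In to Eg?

2

Assign every edge capacity 1; by Menger, the answer equals the max flow.
Path In→Eg (+1); total 1.
Path In→B→Eg (+1); total 2.
No residual In→Eg path; max flow = 2.
Certifying cut of size 2: {In→B, In→Eg}.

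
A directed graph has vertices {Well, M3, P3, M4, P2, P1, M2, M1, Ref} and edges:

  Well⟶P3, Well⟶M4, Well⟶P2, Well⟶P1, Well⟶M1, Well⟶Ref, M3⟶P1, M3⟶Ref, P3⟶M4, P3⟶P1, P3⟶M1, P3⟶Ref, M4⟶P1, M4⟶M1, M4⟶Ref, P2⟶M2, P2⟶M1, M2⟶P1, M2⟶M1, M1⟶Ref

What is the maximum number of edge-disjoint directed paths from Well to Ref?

4

Assign every edge capacity 1; by Menger, the answer equals the max flow.
Path Well→Ref (+1); total 1.
Path Well→P3→Ref (+1); total 2.
Path Well→M4→Ref (+1); total 3.
Path Well→M1→Ref (+1); total 4.
No residual Well→Ref path; max flow = 4.
Certifying cut of size 4: {M1→Ref, Well→M4, Well→P3, Well→Ref}.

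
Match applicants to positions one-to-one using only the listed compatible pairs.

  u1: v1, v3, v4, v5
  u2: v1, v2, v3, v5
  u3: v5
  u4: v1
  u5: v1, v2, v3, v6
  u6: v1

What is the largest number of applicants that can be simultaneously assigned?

Unit-capacity flow: source→left, listed edges, right→sink; max matching = max flow.
Augmenting path u1→v1 (+1); matched 1.
Augmenting path u2→v2 (+1); matched 2.
Augmenting path u3→v5 (+1); matched 3.
Augmenting path u5→v3 (+1); matched 4.
Augmenting path u4→v1→u1→v4 (+1); matched 5.
No augmenting path remains; maximum matching = 5.
König certificate: {u1, u2, u3, u5, v1} is a vertex cover of size 5 (every listed pair touches it), so no matching can be larger.

5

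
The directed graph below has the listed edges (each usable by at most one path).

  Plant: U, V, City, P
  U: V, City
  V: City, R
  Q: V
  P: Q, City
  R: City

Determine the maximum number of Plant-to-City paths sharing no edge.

Assign every edge capacity 1; by Menger, the answer equals the max flow.
Path Plant→City (+1); total 1.
Path Plant→P→City (+1); total 2.
Path Plant→U→City (+1); total 3.
Path Plant→V→City (+1); total 4.
No residual Plant→City path; max flow = 4.
Certifying cut of size 4: {Plant→City, Plant→P, Plant→U, Plant→V}.

4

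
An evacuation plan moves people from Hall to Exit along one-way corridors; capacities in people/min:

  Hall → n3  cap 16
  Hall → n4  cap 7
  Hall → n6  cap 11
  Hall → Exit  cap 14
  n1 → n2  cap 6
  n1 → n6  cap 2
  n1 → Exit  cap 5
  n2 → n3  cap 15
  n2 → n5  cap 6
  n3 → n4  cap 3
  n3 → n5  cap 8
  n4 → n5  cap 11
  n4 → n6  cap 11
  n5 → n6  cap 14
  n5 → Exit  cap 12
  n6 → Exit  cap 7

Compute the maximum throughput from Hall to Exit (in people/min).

33

Augment Hall→Exit: bottleneck 14, flow now 14.
Augment Hall→n6→Exit: bottleneck 7, flow now 21.
Augment Hall→n3→n5→Exit: bottleneck 8, flow now 29.
Augment Hall→n4→n5→Exit: bottleneck 4, flow now 33.
No augmenting path remains; maximum flow = 33.
In the residual graph, reachable from Hall: {Hall, n3, n4, n5, n6}.
Min-cut edges: Hall→Exit (14), n5→Exit (12), n6→Exit (7); capacity 14 + 12 + 7 = 33.
This cut is saturated, so no flow can exceed 33.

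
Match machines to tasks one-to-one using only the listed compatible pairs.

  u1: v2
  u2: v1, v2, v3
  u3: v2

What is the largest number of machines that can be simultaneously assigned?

2

Unit-capacity flow: source→left, listed edges, right→sink; max matching = max flow.
Augmenting path u1→v2 (+1); matched 1.
Augmenting path u2→v1 (+1); matched 2.
No augmenting path remains; maximum matching = 2.
König certificate: {u2, v2} is a vertex cover of size 2 (every listed pair touches it), so no matching can be larger.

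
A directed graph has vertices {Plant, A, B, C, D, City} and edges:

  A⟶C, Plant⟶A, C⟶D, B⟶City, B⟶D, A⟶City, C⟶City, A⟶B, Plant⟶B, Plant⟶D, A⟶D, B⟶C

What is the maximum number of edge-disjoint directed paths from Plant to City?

2

Assign every edge capacity 1; by Menger, the answer equals the max flow.
Path Plant→A→City (+1); total 1.
Path Plant→B→City (+1); total 2.
No residual Plant→City path; max flow = 2.
Certifying cut of size 2: {Plant→A, Plant→B}.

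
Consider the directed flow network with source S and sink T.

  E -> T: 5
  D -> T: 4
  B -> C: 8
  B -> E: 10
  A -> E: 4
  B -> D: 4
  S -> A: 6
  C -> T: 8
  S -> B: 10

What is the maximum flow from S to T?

Augment S→A→E→T: bottleneck 4, flow now 4.
Augment S→B→C→T: bottleneck 8, flow now 12.
Augment S→B→D→T: bottleneck 2, flow now 14.
No augmenting path remains; maximum flow = 14.
In the residual graph, reachable from S: {S, A}.
Min-cut edges: S→B (10), A→E (4); capacity 10 + 4 = 14.
This cut is saturated, so no flow can exceed 14.

14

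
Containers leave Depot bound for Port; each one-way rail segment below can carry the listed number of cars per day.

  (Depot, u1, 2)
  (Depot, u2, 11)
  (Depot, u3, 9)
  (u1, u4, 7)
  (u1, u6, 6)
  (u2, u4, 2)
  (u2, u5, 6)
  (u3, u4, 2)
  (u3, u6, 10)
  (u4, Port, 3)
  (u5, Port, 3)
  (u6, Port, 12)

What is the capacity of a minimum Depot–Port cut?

Augment Depot→u1→u4→Port: bottleneck 2, flow now 2.
Augment Depot→u2→u4→Port: bottleneck 1, flow now 3.
Augment Depot→u2→u5→Port: bottleneck 3, flow now 6.
Augment Depot→u3→u6→Port: bottleneck 9, flow now 15.
Augment Depot→u2→u4→u1→u6→Port: bottleneck 1, flow now 16. (uses reverse residual edge)
No augmenting path remains; maximum flow = 16.
By max-flow min-cut, the minimum cut capacity equals the max flow.
In the residual graph, reachable from Depot: {Depot, u2, u5}.
Min-cut edges: Depot→u1 (2), Depot→u3 (9), u2→u4 (2), u5→Port (3); capacity 2 + 9 + 2 + 3 = 16.

16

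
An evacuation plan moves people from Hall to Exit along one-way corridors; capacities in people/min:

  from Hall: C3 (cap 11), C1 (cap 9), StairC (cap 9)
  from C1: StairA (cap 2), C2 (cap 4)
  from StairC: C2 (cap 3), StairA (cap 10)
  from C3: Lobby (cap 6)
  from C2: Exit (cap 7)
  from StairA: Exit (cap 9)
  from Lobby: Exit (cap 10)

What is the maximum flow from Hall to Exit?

21

Augment Hall→C1→C2→Exit: bottleneck 4, flow now 4.
Augment Hall→C1→StairA→Exit: bottleneck 2, flow now 6.
Augment Hall→StairC→C2→Exit: bottleneck 3, flow now 9.
Augment Hall→StairC→StairA→Exit: bottleneck 6, flow now 15.
Augment Hall→C3→Lobby→Exit: bottleneck 6, flow now 21.
No augmenting path remains; maximum flow = 21.
In the residual graph, reachable from Hall: {Hall, C1, C3}.
Min-cut edges: Hall→StairC (9), C1→C2 (4), C1→StairA (2), C3→Lobby (6); capacity 9 + 4 + 2 + 6 = 21.
This cut is saturated, so no flow can exceed 21.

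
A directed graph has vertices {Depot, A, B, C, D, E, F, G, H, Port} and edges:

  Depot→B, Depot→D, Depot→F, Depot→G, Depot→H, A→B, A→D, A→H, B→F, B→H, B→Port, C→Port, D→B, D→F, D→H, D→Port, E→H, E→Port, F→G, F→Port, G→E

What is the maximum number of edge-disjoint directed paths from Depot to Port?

Assign every edge capacity 1; by Menger, the answer equals the max flow.
Path Depot→B→Port (+1); total 1.
Path Depot→D→Port (+1); total 2.
Path Depot→F→Port (+1); total 3.
Path Depot→G→E→Port (+1); total 4.
No residual Depot→Port path; max flow = 4.
Certifying cut of size 4: {Depot→B, Depot→D, Depot→F, Depot→G}.

4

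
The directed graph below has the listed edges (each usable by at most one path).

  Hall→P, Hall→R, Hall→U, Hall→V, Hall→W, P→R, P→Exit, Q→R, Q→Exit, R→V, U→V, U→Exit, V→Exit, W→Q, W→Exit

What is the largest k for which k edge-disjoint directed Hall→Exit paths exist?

Assign every edge capacity 1; by Menger, the answer equals the max flow.
Path Hall→P→Exit (+1); total 1.
Path Hall→U→Exit (+1); total 2.
Path Hall→V→Exit (+1); total 3.
Path Hall→W→Exit (+1); total 4.
No residual Hall→Exit path; max flow = 4.
Certifying cut of size 4: {Hall→P, Hall→U, Hall→W, V→Exit}.

4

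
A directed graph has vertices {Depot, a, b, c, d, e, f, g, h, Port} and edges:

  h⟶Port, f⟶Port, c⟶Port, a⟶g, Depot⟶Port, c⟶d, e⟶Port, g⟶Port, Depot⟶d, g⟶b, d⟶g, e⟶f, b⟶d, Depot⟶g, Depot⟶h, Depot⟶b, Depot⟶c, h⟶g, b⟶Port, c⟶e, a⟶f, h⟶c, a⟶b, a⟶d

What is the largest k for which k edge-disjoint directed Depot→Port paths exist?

5

Assign every edge capacity 1; by Menger, the answer equals the max flow.
Path Depot→Port (+1); total 1.
Path Depot→b→Port (+1); total 2.
Path Depot→c→Port (+1); total 3.
Path Depot→g→Port (+1); total 4.
Path Depot→h→Port (+1); total 5.
No residual Depot→Port path; max flow = 5.
Certifying cut of size 5: {Depot→Port, Depot→c, Depot→h, b→Port, g→Port}.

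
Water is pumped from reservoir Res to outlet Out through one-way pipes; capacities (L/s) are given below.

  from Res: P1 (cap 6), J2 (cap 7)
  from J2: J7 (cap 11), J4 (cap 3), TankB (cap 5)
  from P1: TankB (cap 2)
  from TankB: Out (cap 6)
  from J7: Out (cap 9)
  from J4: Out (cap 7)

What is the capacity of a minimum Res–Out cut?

9

Augment Res→J2→TankB→Out: bottleneck 5, flow now 5.
Augment Res→J2→J7→Out: bottleneck 2, flow now 7.
Augment Res→P1→TankB→Out: bottleneck 1, flow now 8.
Augment Res→P1→TankB→J2→J7→Out: bottleneck 1, flow now 9. (uses reverse residual edge)
No augmenting path remains; maximum flow = 9.
By max-flow min-cut, the minimum cut capacity equals the max flow.
In the residual graph, reachable from Res: {Res, P1}.
Min-cut edges: Res→J2 (7), P1→TankB (2); capacity 7 + 2 = 9.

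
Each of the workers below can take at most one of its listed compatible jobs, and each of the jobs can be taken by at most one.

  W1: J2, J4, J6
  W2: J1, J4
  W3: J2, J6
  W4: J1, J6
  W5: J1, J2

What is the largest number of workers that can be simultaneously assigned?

Unit-capacity flow: source→left, listed edges, right→sink; max matching = max flow.
Augmenting path W1→J2 (+1); matched 1.
Augmenting path W2→J1 (+1); matched 2.
Augmenting path W3→J6 (+1); matched 3.
Augmenting path W4→J1→W2→J4 (+1); matched 4.
No augmenting path remains; maximum matching = 4.
König certificate: {J1, J2, J4, J6} is a vertex cover of size 4 (every listed pair touches it), so no matching can be larger.

4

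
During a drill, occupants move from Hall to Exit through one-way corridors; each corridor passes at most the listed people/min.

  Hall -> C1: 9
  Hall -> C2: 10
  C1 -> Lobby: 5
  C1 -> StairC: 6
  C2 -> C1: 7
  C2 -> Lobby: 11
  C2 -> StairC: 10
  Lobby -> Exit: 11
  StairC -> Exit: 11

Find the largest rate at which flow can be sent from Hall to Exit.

19

Augment Hall→C1→Lobby→Exit: bottleneck 5, flow now 5.
Augment Hall→C1→StairC→Exit: bottleneck 4, flow now 9.
Augment Hall→C2→Lobby→Exit: bottleneck 6, flow now 15.
Augment Hall→C2→StairC→Exit: bottleneck 4, flow now 19.
No augmenting path remains; maximum flow = 19.
In the residual graph, reachable from Hall: {Hall}.
Min-cut edges: Hall→C1 (9), Hall→C2 (10); capacity 9 + 10 = 19.
This cut is saturated, so no flow can exceed 19.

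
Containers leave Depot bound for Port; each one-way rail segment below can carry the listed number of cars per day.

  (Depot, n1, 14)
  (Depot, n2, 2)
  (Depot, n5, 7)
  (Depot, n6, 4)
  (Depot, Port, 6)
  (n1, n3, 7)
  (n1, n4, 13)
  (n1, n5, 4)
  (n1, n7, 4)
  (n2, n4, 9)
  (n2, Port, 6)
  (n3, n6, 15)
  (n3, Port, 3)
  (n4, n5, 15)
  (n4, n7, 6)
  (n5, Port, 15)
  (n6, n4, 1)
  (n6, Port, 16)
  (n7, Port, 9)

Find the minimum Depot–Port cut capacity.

33

Augment Depot→Port: bottleneck 6, flow now 6.
Augment Depot→n2→Port: bottleneck 2, flow now 8.
Augment Depot→n5→Port: bottleneck 7, flow now 15.
Augment Depot→n6→Port: bottleneck 4, flow now 19.
Augment Depot→n1→n3→Port: bottleneck 3, flow now 22.
Augment Depot→n1→n5→Port: bottleneck 4, flow now 26.
Augment Depot→n1→n7→Port: bottleneck 4, flow now 30.
Augment Depot→n1→n3→n6→Port: bottleneck 3, flow now 33.
No augmenting path remains; maximum flow = 33.
By max-flow min-cut, the minimum cut capacity equals the max flow.
In the residual graph, reachable from Depot: {Depot}.
Min-cut edges: Depot→n1 (14), Depot→n2 (2), Depot→n5 (7), Depot→n6 (4), Depot→Port (6); capacity 14 + 2 + 7 + 4 + 6 = 33.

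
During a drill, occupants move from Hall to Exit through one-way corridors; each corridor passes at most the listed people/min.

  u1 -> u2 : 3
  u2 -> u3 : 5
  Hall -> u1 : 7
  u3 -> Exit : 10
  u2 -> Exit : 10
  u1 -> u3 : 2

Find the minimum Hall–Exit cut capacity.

5

Augment Hall→u1→u2→Exit: bottleneck 3, flow now 3.
Augment Hall→u1→u3→Exit: bottleneck 2, flow now 5.
No augmenting path remains; maximum flow = 5.
By max-flow min-cut, the minimum cut capacity equals the max flow.
In the residual graph, reachable from Hall: {Hall, u1}.
Min-cut edges: u1→u2 (3), u1→u3 (2); capacity 3 + 2 = 5.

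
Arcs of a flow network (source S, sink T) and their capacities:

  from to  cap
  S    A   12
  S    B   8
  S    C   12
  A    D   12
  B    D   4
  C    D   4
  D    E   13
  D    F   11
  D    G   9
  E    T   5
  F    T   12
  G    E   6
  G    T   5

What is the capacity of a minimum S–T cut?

Augment S→A→D→E→T: bottleneck 5, flow now 5.
Augment S→A→D→F→T: bottleneck 7, flow now 12.
Augment S→B→D→F→T: bottleneck 4, flow now 16.
Augment S→C→D→G→T: bottleneck 4, flow now 20.
No augmenting path remains; maximum flow = 20.
By max-flow min-cut, the minimum cut capacity equals the max flow.
In the residual graph, reachable from S: {S, B, C}.
Min-cut edges: S→A (12), B→D (4), C→D (4); capacity 12 + 4 + 4 = 20.

20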